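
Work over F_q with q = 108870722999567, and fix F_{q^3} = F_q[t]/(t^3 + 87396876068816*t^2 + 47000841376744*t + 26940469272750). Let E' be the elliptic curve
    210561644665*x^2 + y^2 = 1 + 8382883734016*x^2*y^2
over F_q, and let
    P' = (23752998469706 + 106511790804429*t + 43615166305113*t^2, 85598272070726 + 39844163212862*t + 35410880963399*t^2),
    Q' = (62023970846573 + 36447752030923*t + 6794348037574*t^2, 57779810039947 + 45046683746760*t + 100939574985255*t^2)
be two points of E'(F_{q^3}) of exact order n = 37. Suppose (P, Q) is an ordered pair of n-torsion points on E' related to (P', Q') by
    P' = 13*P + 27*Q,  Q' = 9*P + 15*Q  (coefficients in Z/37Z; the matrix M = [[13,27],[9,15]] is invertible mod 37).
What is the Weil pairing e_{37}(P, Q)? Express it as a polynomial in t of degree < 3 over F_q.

Alternating bilinearity on E[37] (values in mu_{37} in F_{108870722999567^3}) gives e(P',Q') = e(P,Q)^det(M).
13*15 - 27*9 = -48; reduced mod 37: det = 26, inverse 10.
Map (x,y)_Ed via u=(1+y)/(1-y), v=(1+y)/((1-y)x) to Montgomery A=90445233636926,B=44657869955044; then to (a',b')=(59513513391921,50600703053641).
Run Miller on y^2=x^3+59513513391921*x+50600703053641 over F_{108870722999567}: ladder 100101 (6 bits); e = f_P(D_Q)/f_Q(D_P).
Miller gives e_{37}(P',Q') = 56705582587498 + 49343822916125*t + 63000370123802*t^2 in F_{108870722999567^3}.
e_{37}(P,Q) = (56705582587498 + 49343822916125*t + 63000370123802*t^2)^{10} = 106355562509327 + 15615860451227*t + 29340828865021*t^2.

106355562509327 + 15615860451227*t + 29340828865021*t^2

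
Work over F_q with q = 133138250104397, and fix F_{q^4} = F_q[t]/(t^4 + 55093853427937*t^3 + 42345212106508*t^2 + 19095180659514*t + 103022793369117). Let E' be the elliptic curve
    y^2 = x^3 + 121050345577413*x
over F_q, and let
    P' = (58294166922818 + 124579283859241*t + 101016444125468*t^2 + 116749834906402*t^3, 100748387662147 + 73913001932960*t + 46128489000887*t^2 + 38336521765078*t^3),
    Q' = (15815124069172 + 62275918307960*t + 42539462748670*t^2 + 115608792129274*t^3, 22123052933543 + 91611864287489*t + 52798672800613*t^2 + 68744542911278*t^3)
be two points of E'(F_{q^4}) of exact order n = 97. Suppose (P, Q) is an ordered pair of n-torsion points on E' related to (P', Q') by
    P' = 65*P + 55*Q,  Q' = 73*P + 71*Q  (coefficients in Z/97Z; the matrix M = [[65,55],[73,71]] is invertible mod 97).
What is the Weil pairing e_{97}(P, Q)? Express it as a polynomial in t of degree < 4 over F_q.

109278093460472 + 83749916531954*t + 111509856775895*t^2 + 40046393002881*t^3

Alternating bilinearity on E[97] (values in mu_{97} in F_{133138250104397^4}) gives e(P',Q') = e(P,Q)^det(M).
Hence e(P,Q) = e(P',Q')^{27} where 27 = 18^{-1} mod 97.
n = 97 = (1100001)_2 (7 bits, wt 3); accumulate f_{97,P'}(Q'+S)/f_{97,P'}(S) along the 6-step ladder.
The quotient is 131801231508938 + 67945392992353*t + 28803312794453*t^2 + 54147646952258*t^3.
Thus e_{97}(P,Q) = 109278093460472 + 83749916531954*t + 111509856775895*t^2 + 40046393002881*t^3.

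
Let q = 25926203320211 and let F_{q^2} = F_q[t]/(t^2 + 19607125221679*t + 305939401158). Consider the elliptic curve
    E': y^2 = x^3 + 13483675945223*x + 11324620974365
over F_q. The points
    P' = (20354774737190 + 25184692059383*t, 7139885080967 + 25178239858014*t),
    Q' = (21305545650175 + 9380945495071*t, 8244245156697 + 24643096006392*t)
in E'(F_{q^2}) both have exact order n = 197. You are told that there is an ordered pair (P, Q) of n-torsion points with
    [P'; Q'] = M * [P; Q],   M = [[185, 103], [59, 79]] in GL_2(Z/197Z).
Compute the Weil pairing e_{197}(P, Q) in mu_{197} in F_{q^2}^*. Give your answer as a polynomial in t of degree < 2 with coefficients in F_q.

1844194076418 + 19066114951081*t

Since e_{197}(P,P)=e_{197}(Q,Q)=1 and e_{197}(Q,P)=e_{197}(P,Q)^{-1}, expanding e_{197}(185*P + 103*Q,59*P + 79*Q) leaves e(P,Q)^det(M).
det(M) mod 197 = 67; its inverse in (Z/197)^* is 50 (check: 67*50 mod 197 = 1).
Miller loop for e_{197} over F_{25926203320211^2}: bits of 197 = 11000101; 7 double steps + 3 add steps, l/v at each.
So e_{197}(P',Q') = 16341553127179 + 21271914342541*t.
(16341553127179 + 21271914342541*t)^{50} mod (25926203320211,f) = 1844194076418 + 19066114951081*t.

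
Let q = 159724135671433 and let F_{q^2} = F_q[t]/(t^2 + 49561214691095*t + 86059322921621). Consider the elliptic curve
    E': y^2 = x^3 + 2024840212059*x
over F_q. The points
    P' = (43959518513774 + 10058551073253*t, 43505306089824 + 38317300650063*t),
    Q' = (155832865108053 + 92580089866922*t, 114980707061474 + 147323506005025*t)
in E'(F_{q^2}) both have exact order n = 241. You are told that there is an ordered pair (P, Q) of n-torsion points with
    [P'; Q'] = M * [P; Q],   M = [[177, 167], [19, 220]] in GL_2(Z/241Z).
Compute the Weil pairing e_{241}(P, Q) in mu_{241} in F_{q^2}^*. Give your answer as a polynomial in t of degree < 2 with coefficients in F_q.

55757908220654 + 36360349500825*t

Under M = [[177,167],[19,220]] in GL_2(Z/241), e_{241}(P',Q') = e_{241}(P,Q)^(177*220-167*19 mod 241).
Inverting 99 mod 241: 56. Thus e_{241}(P,Q) = e(P',Q')^{56}.
Double-and-add over 11110001: 8-1 doublings, 5-1 additions; each step l_{T,T}/v_{2T} or l_{T,P'}/v at Q'+S for random S.
Result: e(P',Q') = 11507957346748 + 110227647293964*t.
Finally e_{241}(P,Q) = 55757908220654 + 36360349500825*t.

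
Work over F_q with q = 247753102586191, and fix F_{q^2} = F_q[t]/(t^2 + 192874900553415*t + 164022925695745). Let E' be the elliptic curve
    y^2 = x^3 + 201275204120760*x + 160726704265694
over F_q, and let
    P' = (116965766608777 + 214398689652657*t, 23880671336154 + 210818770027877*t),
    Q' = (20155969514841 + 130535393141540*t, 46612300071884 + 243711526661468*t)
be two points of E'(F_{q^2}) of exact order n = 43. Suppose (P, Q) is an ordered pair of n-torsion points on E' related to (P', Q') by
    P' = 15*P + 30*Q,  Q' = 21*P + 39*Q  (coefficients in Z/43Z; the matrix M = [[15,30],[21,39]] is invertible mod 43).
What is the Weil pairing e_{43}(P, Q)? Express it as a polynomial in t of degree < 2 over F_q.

26934449337964 + 229804167382313*t

Alternating bilinearity on E[43] (values in mu_{43} in F_{247753102586191^2}) gives e(P',Q') = e(P,Q)^det(M).
15*39 - 30*21 = -45; reduced mod 43: det = 41, inverse 21.
Miller loop for e_{43} over F_{247753102586191^2}: bits of 43 = 101011; 5 double steps + 3 add steps, l/v at each.
e_{43}(P',Q') = 8701927806538 + 61035705992039*t.
e_{43}(P,Q) = (8701927806538 + 61035705992039*t)^{21} = 26934449337964 + 229804167382313*t.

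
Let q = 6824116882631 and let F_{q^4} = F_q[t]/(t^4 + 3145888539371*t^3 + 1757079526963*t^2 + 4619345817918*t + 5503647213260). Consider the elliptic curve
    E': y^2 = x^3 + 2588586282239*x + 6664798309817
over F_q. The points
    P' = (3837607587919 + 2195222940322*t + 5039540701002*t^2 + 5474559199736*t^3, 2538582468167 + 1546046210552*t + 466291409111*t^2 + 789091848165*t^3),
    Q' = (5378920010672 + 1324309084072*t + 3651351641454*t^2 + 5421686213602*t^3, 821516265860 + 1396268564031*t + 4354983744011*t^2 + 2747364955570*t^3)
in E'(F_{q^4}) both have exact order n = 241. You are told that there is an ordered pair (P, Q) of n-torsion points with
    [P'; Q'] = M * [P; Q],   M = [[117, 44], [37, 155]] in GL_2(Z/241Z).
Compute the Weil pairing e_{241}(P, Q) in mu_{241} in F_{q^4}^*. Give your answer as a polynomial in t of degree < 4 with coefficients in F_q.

Alternating bilinearity on E[241] (values in mu_{241} in F_{6824116882631^4}) gives e(P',Q') = e(P,Q)^det(M).
Inverting 119 mod 241: 160. Thus e_{241}(P,Q) = e(P',Q')^{160}.
Run Miller on y^2=x^3+2588586282239*x+6664798309817 over F_{6824116882631}: ladder 11110001 (8 bits); e = f_P(D_Q)/f_Q(D_P).
e_{241}(P',Q') = 5503566813868 + 1288326688741*t + 454051081764*t^2 + 1439499999573*t^3.
Raise to 160: e(P,Q) = 4367979032911 + 6709839456531*t + 3479180760589*t^2 + 2013286016205*t^3 in mu_{241}.

4367979032911 + 6709839456531*t + 3479180760589*t^2 + 2013286016205*t^3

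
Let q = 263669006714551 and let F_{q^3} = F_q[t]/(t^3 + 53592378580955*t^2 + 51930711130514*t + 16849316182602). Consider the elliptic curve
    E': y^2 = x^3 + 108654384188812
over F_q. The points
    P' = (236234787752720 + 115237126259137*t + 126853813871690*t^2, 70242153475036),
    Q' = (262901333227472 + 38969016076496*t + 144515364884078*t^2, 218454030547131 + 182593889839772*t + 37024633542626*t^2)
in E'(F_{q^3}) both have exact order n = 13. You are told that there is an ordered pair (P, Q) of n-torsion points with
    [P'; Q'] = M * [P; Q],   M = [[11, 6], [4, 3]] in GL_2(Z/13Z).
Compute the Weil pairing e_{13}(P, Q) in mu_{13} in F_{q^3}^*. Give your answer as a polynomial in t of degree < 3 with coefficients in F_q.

The 13-Weil pairing on E[13] over F_{263669006714551} is alternating-bilinear: e_{13}(P',Q') = e_{13}(P,Q)^det(M).
11*3 - 6*4 = 9; reduced mod 13: det = 9, inverse 3.
Double-and-add over 1101: 4-1 doublings, 3-1 additions; each step l_{T,T}/v_{2T} or l_{T,P'}/v at Q'+S for random S.
So e_{13}(P',Q') = 89008790064627 + 16680021256655*t + 233517418190478*t^2.
Raise to 3: e(P,Q) = 119811163088429 + 221068812832725*t + 109054866276084*t^2 in mu_{13}.

119811163088429 + 221068812832725*t + 109054866276084*t^2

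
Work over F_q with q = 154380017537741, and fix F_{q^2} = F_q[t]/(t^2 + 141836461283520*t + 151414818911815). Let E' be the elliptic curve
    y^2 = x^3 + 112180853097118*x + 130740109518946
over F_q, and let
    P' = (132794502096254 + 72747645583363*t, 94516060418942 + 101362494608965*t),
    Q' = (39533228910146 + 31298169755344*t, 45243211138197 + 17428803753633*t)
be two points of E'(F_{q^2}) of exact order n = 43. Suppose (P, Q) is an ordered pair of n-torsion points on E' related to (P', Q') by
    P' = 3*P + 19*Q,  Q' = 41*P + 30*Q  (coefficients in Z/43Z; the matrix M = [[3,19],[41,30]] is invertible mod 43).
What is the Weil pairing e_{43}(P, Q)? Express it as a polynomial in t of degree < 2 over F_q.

127402204374636 + 125327064513682*t

Since e_{43}(P,P)=e_{43}(Q,Q)=1 and e_{43}(Q,P)=e_{43}(P,Q)^{-1}, expanding e_{43}(3*P + 19*Q,41*P + 30*Q) leaves e(P,Q)^det(M).
det M = 3*30 - 19*41 = -689 = 42 (mod 43); 42^{-1} = 42 (mod 43).
Run Miller on y^2=x^3+112180853097118*x+130740109518946 over F_{154380017537741}: ladder 101011 (6 bits); e = f_P(D_Q)/f_Q(D_P).
Result: e(P',Q') = 19465246575500 + 29052953024059*t.
(19465246575500 + 29052953024059*t)^{42} mod (154380017537741,f) = 127402204374636 + 125327064513682*t.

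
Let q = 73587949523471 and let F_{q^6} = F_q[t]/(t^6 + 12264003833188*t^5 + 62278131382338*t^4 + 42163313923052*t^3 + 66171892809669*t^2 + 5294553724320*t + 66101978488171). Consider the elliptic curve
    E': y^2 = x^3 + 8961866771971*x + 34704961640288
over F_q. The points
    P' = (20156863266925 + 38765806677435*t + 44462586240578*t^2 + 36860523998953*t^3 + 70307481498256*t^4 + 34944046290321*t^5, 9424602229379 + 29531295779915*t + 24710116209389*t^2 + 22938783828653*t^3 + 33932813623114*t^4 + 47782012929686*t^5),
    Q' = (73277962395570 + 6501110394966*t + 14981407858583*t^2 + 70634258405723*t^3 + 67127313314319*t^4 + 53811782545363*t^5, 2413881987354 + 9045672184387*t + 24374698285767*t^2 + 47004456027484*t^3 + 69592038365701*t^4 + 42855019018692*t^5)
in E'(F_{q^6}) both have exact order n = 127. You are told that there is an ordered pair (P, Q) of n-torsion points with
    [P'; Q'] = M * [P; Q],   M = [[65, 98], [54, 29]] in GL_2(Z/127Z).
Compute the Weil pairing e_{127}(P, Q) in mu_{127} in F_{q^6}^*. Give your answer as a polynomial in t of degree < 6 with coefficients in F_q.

Under M = [[65,98],[54,29]] in GL_2(Z/127), e_{127}(P',Q') = e_{127}(P,Q)^(65*29-98*54 mod 127).
Inverting 22 mod 127: 52. Thus e_{127}(P,Q) = e(P',Q')^{52}.
n = 127 = (1111111)_2 (7 bits, wt 7); accumulate f_{127,P'}(Q'+S)/f_{127,P'}(S) along the 6-step ladder.
The quotient is 36837164310768 + 33194408066480*t + 4584096353869*t^2 + 60035460397950*t^3 + 27765405963254*t^4 + 52465975953442*t^5.
Thus e_{127}(P,Q) = 52895120564540 + 9507394282401*t + 28026503031114*t^2 + 61173845657087*t^3 + 70793504004315*t^4 + 14749505045283*t^5.

52895120564540 + 9507394282401*t + 28026503031114*t^2 + 61173845657087*t^3 + 70793504004315*t^4 + 14749505045283*t^5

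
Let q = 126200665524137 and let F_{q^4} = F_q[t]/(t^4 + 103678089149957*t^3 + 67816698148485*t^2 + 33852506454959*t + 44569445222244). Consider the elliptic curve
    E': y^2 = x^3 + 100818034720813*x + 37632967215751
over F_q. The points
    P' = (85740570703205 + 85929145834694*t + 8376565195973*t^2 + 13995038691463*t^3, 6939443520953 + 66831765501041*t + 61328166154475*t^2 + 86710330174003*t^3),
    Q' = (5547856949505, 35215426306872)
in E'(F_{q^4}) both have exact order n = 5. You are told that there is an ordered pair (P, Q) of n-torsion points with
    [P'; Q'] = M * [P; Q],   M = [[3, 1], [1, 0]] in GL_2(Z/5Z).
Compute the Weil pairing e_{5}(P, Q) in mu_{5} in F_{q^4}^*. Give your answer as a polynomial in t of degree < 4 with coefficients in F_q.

Alternating bilinearity on E[5] (values in mu_{5} in F_{126200665524137^4}) gives e(P',Q') = e(P,Q)^det(M).
Hence e(P,Q) = e(P',Q')^{4} where 4 = 4^{-1} mod 5.
Double-and-add over 101: 3-1 doublings, 2-1 additions; each step l_{T,T}/v_{2T} or l_{T,P'}/v at Q'+S for random S.
The quotient is 71119539350201 + 77134394302072*t + 30647422288576*t^2 + 52747090373810*t^3.
Raise to 4: e(P,Q) = 95145872388737 + 113341923932549*t + 3053648973567*t^2 + 26516367195133*t^3 in mu_{5}.

95145872388737 + 113341923932549*t + 3053648973567*t^2 + 26516367195133*t^3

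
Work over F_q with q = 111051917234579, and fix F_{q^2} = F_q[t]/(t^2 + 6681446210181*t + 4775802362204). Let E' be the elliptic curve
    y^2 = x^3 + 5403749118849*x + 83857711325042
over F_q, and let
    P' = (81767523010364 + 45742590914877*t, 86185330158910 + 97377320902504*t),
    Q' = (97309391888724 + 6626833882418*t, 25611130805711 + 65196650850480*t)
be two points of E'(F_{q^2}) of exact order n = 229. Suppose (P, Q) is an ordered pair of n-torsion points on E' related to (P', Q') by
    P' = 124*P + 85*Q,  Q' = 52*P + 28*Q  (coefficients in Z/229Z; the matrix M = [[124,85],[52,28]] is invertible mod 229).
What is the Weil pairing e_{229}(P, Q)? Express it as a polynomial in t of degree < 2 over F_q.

31834529309664 + 81048099728422*t

Since e_{229}(P,P)=e_{229}(Q,Q)=1 and e_{229}(Q,P)=e_{229}(P,Q)^{-1}, expanding e_{229}(124*P + 85*Q,52*P + 28*Q) leaves e(P,Q)^det(M).
124*28 - 85*52 = -948; reduced mod 229: det = 197, inverse 93.
Miller loop for e_{229} over F_{111051917234579^2}: bits of 229 = 11100101; 7 double steps + 4 add steps, l/v at each.
e_{229}(P',Q') = 31496354318305 + 13982850786173*t.
Thus e_{229}(P,Q) = 31834529309664 + 81048099728422*t.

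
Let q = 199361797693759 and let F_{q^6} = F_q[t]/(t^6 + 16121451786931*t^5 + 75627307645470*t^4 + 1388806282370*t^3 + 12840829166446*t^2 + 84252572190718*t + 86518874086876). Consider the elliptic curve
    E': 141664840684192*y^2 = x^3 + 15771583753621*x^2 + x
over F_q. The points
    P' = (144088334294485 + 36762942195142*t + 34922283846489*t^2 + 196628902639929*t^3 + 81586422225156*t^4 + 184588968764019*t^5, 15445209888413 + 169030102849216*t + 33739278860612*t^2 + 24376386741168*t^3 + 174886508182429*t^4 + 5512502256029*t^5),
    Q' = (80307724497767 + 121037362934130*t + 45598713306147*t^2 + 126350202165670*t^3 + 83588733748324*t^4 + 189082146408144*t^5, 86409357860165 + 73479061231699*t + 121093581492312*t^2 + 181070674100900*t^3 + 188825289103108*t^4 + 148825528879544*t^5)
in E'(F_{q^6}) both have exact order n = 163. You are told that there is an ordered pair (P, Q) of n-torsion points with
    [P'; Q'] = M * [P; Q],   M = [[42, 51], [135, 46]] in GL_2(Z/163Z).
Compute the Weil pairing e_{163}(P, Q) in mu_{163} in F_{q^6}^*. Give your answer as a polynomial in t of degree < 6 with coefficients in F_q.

Since e_{163}(P,P)=e_{163}(Q,Q)=1 and e_{163}(Q,P)=e_{163}(P,Q)^{-1}, expanding e_{163}(42*P + 51*Q,135*P + 46*Q) leaves e(P,Q)^det(M).
det(M) mod 163 = 100; its inverse in (Z/163)^* is 119 (check: 100*119 mod 163 = 1).
Montgomery->Weierstrass: x_W = 10041115496429*x+104787508660528, y_W=10041115496429*y on F_{199361797693759}; lands on y^2=x^3+1151543003723*x+74093586091521.
Double-and-add over 10100011: 8-1 doublings, 4-1 additions; each step l_{T,T}/v_{2T} or l_{T,P'}/v at Q'+S for random S.
e_{163}(P',Q') = 190391521957705 + 81432403575239*t + 33022291967183*t^2 + 16426144007171*t^3 + 56145870370948*t^4 + 55278739539319*t^5.
e_{163}(P,Q) = (190391521957705 + 81432403575239*t + 33022291967183*t^2 + 16426144007171*t^3 + 56145870370948*t^4 + 55278739539319*t^5)^{119} = 54014771368812 + 194789980563884*t + 184055035070246*t^2 + 105549821042590*t^3 + 180572805131052*t^4 + 65722583720619*t^5.

54014771368812 + 194789980563884*t + 184055035070246*t^2 + 105549821042590*t^3 + 180572805131052*t^4 + 65722583720619*t^5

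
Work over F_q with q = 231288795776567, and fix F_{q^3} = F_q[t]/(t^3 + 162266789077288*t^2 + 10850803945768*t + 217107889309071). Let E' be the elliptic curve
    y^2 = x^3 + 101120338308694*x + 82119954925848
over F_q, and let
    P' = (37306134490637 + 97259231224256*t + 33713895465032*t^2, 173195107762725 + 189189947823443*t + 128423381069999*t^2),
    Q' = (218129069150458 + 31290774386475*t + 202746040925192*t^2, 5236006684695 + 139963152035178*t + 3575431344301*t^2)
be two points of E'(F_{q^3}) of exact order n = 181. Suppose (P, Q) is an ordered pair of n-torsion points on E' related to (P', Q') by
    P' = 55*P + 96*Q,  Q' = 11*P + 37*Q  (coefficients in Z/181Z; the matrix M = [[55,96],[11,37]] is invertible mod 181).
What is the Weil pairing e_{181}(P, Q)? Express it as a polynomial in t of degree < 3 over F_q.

222675071517802 + 15987236365573*t + 198867719986925*t^2

Since e_{181}(P,P)=e_{181}(Q,Q)=1 and e_{181}(Q,P)=e_{181}(P,Q)^{-1}, expanding e_{181}(55*P + 96*Q,11*P + 37*Q) leaves e(P,Q)^det(M).
det(M) mod 181 = 74; its inverse in (Z/181)^* is 159 (check: 74*159 mod 181 = 1).
8-bit Miller (10110101) on E'/F_{231288795776567} with a'=101120338308694, b'=82119954925848: accumulate tangent/chord ratios at Q'+S and P'+S'.
So e_{181}(P',Q') = 208233183699259 + 43159917614782*t + 136491051879705*t^2.
Raise to 159: e(P,Q) = 222675071517802 + 15987236365573*t + 198867719986925*t^2 in mu_{181}.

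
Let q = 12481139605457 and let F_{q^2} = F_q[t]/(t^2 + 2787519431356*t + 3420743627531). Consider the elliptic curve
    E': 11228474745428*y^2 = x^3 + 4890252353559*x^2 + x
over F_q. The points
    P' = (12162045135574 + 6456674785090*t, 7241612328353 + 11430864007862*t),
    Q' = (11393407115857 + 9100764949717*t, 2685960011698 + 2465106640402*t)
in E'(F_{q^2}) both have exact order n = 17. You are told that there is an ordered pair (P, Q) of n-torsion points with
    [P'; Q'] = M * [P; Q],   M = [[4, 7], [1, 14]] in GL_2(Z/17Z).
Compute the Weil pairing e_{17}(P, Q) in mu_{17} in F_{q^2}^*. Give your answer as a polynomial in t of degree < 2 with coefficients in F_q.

5181143072262 + 12233724318466*t

Under M = [[4,7],[1,14]] in GL_2(Z/17), e_{17}(P',Q') = e_{17}(P,Q)^(4*14-7*1 mod 17).
det(M) mod 17 = 15; its inverse in (Z/17)^* is 8 (check: 15*8 mod 17 = 1).
Montgomery->Weierstrass: x_W = 699007732941*x+6707133998408, y_W=699007732941*y on F_{12481139605457}; lands on y^2=x^3+6972030252248*x+11371339791742.
5-bit Miller (10001) on E'/F_{12481139605457} with a'=6972030252248, b'=11371339791742: accumulate tangent/chord ratios at Q'+S and P'+S'.
So e_{17}(P',Q') = 11302949729776 + 9310594528789*t.
Hence e(P,Q) = 5181143072262 + 12233724318466*t in F_{12481139605457^2}^*.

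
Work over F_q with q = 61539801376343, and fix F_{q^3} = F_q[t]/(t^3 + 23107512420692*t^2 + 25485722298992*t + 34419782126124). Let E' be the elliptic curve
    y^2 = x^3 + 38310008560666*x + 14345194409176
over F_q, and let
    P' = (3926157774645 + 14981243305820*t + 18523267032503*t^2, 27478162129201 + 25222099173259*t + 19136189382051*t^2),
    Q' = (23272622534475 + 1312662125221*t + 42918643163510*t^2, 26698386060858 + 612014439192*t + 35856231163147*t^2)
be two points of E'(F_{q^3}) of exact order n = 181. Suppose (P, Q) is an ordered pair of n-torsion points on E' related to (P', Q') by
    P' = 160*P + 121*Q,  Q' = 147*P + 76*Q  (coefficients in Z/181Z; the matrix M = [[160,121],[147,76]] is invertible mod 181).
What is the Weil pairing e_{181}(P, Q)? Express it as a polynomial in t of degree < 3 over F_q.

Since e_{181}(P,P)=e_{181}(Q,Q)=1 and e_{181}(Q,P)=e_{181}(P,Q)^{-1}, expanding e_{181}(160*P + 121*Q,147*P + 76*Q) leaves e(P,Q)^det(M).
Hence e(P,Q) = e(P',Q')^{147} where 147 = 165^{-1} mod 181.
Double-and-add over 10110101: 8-1 doublings, 5-1 additions; each step l_{T,T}/v_{2T} or l_{T,P'}/v at Q'+S for random S.
So e_{181}(P',Q') = 57029837799300 + 44122534817431*t + 22600760490890*t^2.
Finally e_{181}(P,Q) = 41428922783506 + 9344674891522*t + 7108947130399*t^2.

41428922783506 + 9344674891522*t + 7108947130399*t^2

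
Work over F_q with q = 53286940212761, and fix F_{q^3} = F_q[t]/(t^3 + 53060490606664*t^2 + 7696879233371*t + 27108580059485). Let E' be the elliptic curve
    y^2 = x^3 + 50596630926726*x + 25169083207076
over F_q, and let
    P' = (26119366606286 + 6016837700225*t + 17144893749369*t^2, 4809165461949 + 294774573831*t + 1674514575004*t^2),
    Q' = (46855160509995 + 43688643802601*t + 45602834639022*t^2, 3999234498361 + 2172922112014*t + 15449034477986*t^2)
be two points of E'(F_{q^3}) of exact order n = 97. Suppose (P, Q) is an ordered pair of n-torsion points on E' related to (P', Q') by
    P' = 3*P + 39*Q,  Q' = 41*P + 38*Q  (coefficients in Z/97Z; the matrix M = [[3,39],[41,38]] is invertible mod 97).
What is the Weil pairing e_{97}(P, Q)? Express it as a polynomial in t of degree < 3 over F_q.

Under M = [[3,39],[41,38]] in GL_2(Z/97), e_{97}(P',Q') = e_{97}(P,Q)^(3*38-39*41 mod 97).
det M = 3*38 - 39*41 = -1485 = 67 (mod 97); 67^{-1} = 42 (mod 97).
7-bit Miller (1100001) on E'/F_{53286940212761} with a'=50596630926726, b'=25169083207076: accumulate tangent/chord ratios at Q'+S and P'+S'.
Result: e(P',Q') = 48915739524997 + 35964137937698*t + 34182435056931*t^2.
Hence e(P,Q) = 27753500227655 + 50135424143042*t + 23755749608871*t^2 in F_{53286940212761^3}^*.

27753500227655 + 50135424143042*t + 23755749608871*t^2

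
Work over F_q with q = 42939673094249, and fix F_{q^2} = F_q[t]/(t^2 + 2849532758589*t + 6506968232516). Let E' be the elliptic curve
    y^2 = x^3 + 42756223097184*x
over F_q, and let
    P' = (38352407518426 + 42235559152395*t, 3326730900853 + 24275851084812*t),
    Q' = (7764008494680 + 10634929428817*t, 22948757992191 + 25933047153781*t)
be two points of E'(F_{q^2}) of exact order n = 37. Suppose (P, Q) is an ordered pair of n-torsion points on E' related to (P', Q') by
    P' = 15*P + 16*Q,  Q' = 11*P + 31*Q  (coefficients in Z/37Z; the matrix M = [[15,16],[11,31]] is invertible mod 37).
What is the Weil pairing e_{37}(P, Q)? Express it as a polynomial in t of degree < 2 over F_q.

3238213001040 + 8516684254831*t

e_{37} is bilinear + alternating on E[37], so e_{37}(15*P + 16*Q, 11*P + 31*Q) = e_{37}(P,Q)^(15*31-16*11).
So e_{37}(P,Q) = e_{37}(P',Q')^{21}, since 30*21 = 1 mod 37.
Build f_{37,P'} and f_{37,Q'} via the 6-bit ladder of 37=100101_2; evaluate at shifted divisors; quotient in F_{42939673094249^2}.
So e_{37}(P',Q') = 41018084823011 + 39306439864586*t.
Finally e_{37}(P,Q) = 3238213001040 + 8516684254831*t.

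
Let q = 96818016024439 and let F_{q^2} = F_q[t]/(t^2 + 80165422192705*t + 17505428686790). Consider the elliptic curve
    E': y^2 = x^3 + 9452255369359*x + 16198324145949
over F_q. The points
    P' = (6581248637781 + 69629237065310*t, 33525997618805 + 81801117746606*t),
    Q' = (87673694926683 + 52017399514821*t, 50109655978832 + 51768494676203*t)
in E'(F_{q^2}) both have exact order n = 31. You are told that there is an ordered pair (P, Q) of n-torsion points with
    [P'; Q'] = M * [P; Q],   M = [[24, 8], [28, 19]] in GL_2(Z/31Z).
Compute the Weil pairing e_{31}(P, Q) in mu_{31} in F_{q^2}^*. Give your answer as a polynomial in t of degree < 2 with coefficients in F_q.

Since e_{31}(P,P)=e_{31}(Q,Q)=1 and e_{31}(Q,P)=e_{31}(P,Q)^{-1}, expanding e_{31}(24*P + 8*Q,28*P + 19*Q) leaves e(P,Q)^det(M).
det(M) mod 31 = 15; its inverse in (Z/31)^* is 29 (check: 15*29 mod 31 = 1).
Double-and-add over 11111: 5-1 doublings, 5-1 additions; each step l_{T,T}/v_{2T} or l_{T,P'}/v at Q'+S for random S.
Miller gives e_{31}(P',Q') = 12331187916220 + 55394678588258*t in F_{96818016024439^2}.
e_{31}(P,Q) = (12331187916220 + 55394678588258*t)^{29} = 31309162636661 + 90369629632373*t.

31309162636661 + 90369629632373*t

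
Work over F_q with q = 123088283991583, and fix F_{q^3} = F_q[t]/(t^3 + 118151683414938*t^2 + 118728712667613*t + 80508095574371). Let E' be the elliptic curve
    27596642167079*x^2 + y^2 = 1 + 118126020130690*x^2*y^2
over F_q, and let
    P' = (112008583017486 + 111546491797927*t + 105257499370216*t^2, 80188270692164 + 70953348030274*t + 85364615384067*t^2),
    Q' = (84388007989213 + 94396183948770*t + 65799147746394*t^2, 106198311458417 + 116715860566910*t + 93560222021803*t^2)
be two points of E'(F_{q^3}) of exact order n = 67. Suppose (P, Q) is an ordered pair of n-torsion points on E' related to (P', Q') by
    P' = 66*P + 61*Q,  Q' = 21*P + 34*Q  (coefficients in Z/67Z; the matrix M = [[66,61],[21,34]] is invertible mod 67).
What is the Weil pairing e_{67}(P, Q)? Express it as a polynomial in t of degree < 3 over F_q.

The 67-Weil pairing on E[67] over F_{123088283991583} is alternating-bilinear: e_{67}(P',Q') = e_{67}(P,Q)^det(M).
66*34 - 61*21 = 963; reduced mod 67: det = 25, inverse 59.
Map (x,y)_Ed via u=(1+y)/(1-y), v=(1+y)/((1-y)x) to Montgomery A=30854032605266,B=12179004714092; then to (a',b')=(95417669357815,91136374147750).
n = 67 = (1000011)_2 (7 bits, wt 3); accumulate f_{67,P'}(Q'+S)/f_{67,P'}(S) along the 6-step ladder.
e_{67}(P',Q') = 112847805760048 + 108797771780389*t + 30812953145172*t^2.
Finally e_{67}(P,Q) = 11470284857678 + 89370829477660*t + 93427901182327*t^2.

11470284857678 + 89370829477660*t + 93427901182327*t^2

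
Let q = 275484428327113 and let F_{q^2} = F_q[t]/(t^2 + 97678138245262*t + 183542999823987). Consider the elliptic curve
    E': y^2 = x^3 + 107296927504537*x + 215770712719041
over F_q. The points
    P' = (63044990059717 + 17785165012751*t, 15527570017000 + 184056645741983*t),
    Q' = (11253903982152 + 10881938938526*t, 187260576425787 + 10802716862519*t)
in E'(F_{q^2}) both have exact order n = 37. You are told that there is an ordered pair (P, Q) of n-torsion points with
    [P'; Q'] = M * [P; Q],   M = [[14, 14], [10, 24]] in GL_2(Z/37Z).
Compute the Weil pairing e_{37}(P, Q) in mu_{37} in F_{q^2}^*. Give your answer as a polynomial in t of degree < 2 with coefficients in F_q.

86794923440069 + 51069792673387*t

e_{37}(aP+bQ,cP+dQ) = e_{37}(P,Q)^(ad-bc); with (a,b,c,d)=(14,14,10,24) this gives the det-37 law.
So e_{37}(P,Q) = e_{37}(P',Q')^{27}, since 11*27 = 1 mod 37.
6-bit Miller (100101) on E'/F_{275484428327113} with a'=107296927504537, b'=215770712719041: accumulate tangent/chord ratios at Q'+S and P'+S'.
e_{37}(P',Q') = 203969998242303 + 4887448373937*t.
e_{37}(P,Q) = (203969998242303 + 4887448373937*t)^{27} = 86794923440069 + 51069792673387*t.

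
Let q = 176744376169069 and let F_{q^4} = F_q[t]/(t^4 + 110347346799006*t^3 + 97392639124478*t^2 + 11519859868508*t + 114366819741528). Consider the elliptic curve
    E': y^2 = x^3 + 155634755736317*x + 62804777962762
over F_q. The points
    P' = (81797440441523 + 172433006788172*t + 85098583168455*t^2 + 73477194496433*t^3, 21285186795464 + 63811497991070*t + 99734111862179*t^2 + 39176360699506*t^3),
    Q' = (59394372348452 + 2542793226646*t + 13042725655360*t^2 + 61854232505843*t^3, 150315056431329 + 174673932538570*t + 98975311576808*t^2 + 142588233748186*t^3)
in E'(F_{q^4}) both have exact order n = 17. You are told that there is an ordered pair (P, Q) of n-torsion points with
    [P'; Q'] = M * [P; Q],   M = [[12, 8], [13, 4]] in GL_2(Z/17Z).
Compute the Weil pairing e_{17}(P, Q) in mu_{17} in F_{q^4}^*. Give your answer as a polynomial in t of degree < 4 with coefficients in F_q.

Under M = [[12,8],[13,4]] in GL_2(Z/17), e_{17}(P',Q') = e_{17}(P,Q)^(12*4-8*13 mod 17).
So e_{17}(P,Q) = e_{17}(P',Q')^{10}, since 12*10 = 1 mod 17.
Miller loop for e_{17} over F_{176744376169069^4}: bits of 17 = 10001; 4 double steps + 1 add steps, l/v at each.
The quotient is 173038422292530 + 139039188725397*t + 57990686142935*t^2 + 106759040814867*t^3.
e_{17}(P,Q) = (173038422292530 + 139039188725397*t + 57990686142935*t^2 + 106759040814867*t^3)^{10} = 7195798584458 + 136158023321514*t + 102719508030125*t^2 + 42015746079226*t^3.

7195798584458 + 136158023321514*t + 102719508030125*t^2 + 42015746079226*t^3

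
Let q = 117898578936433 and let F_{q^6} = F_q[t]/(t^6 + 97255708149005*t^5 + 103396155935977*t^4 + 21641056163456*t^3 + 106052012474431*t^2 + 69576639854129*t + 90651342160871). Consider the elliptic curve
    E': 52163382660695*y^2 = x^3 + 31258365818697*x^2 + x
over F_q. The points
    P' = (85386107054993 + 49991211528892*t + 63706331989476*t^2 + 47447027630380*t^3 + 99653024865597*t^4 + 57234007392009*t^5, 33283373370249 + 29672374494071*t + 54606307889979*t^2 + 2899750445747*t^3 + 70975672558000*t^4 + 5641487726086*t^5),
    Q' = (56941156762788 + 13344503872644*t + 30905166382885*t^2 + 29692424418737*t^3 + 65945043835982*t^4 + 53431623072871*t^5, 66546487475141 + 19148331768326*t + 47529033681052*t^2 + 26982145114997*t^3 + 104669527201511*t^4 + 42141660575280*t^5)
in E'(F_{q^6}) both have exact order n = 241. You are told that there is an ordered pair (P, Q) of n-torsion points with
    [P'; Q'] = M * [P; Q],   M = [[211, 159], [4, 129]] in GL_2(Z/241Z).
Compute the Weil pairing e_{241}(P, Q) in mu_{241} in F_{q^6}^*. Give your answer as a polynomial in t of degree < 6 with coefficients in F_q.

51594073648475 + 29090888002949*t + 91619035396727*t^2 + 5505963579786*t^3 + 90338859359957*t^4 + 56459501613828*t^5

The 241-Weil pairing on E[241] over F_{117898578936433} is alternating-bilinear: e_{241}(P',Q') = e_{241}(P,Q)^det(M).
Hence e(P,Q) = e(P',Q')^{208} where 208 = 73^{-1} mod 241.
Montgomery->Weierstrass: x_W = 10929832406675*x+8122624157312, y_W=10929832406675*y on F_{117898578936433}; lands on y^2=x^3+94365767271536*x+102864743404603.
Build f_{241,P'} and f_{241,Q'} via the 8-bit ladder of 241=11110001_2; evaluate at shifted divisors; quotient in F_{117898578936433^6}.
Miller gives e_{241}(P',Q') = 23028519157164 + 30653291462953*t + 91386724964077*t^2 + 28737703813926*t^3 + 20935945432053*t^4 + 58578462933248*t^5 in F_{117898578936433^6}.
Hence e(P,Q) = 51594073648475 + 29090888002949*t + 91619035396727*t^2 + 5505963579786*t^3 + 90338859359957*t^4 + 56459501613828*t^5 in F_{117898578936433^6}^*.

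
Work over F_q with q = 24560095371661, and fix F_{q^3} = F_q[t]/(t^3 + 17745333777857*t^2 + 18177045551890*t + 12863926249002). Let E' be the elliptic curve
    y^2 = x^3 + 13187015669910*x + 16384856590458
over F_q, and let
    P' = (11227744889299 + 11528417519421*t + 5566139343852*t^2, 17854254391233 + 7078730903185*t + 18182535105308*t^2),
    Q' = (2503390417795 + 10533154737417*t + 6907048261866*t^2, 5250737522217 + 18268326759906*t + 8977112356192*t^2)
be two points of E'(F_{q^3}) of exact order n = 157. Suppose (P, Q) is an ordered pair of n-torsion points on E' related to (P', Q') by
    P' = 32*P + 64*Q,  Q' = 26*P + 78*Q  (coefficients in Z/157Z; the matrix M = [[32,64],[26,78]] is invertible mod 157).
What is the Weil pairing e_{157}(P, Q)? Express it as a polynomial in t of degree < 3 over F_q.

1628828604670 + 6901026380197*t + 1836807365912*t^2

e_{157}(aP+bQ,cP+dQ) = e_{157}(P,Q)^(ad-bc); with (a,b,c,d)=(32,64,26,78) this gives the det-157 law.
32*78 - 64*26 = 832; reduced mod 157: det = 47, inverse 147.
Build f_{157,P'} and f_{157,Q'} via the 8-bit ladder of 157=10011101_2; evaluate at shifted divisors; quotient in F_{24560095371661^3}.
The quotient is 3557250063850 + 11295595497125*t + 22934688876554*t^2.
Finally e_{157}(P,Q) = 1628828604670 + 6901026380197*t + 1836807365912*t^2.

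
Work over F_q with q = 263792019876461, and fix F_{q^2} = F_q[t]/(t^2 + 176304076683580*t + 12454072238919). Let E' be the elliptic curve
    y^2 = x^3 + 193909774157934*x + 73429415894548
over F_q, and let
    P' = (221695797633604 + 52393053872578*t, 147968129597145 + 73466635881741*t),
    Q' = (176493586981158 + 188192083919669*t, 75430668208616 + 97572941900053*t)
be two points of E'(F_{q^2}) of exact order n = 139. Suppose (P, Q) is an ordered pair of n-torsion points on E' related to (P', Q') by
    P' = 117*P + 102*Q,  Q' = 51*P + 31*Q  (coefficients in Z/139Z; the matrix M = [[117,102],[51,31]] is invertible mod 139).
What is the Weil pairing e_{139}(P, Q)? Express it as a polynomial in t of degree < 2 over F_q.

Alternating bilinearity on E[139] (values in mu_{139} in F_{263792019876461^2}) gives e(P',Q') = e(P,Q)^det(M).
Inverting 93 mod 139: 3. Thus e_{139}(P,Q) = e(P',Q')^{3}.
8-bit Miller (10001011) on E'/F_{263792019876461} with a'=193909774157934, b'=73429415894548: accumulate tangent/chord ratios at Q'+S and P'+S'.
The quotient is 131738757190150 + 170905934052320*t.
Thus e_{139}(P,Q) = 183256345477788 + 260531753977271*t.

183256345477788 + 260531753977271*t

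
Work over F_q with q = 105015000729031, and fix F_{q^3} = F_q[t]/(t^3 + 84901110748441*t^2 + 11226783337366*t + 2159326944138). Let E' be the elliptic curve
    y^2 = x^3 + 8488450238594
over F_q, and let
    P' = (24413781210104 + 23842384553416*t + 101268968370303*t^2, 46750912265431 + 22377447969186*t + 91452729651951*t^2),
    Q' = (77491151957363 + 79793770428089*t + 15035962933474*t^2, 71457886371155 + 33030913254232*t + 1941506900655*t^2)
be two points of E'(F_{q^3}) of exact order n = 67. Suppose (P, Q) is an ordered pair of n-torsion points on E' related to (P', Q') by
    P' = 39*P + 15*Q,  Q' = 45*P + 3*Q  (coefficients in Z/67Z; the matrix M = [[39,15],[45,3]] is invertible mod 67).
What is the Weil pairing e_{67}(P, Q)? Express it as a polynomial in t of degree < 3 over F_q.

96360988940740 + 12253193589747*t + 88365699031651*t^2

The 67-Weil pairing on E[67] over F_{105015000729031} is alternating-bilinear: e_{67}(P',Q') = e_{67}(P,Q)^det(M).
det(M) mod 67 = 45; its inverse in (Z/67)^* is 3 (check: 45*3 mod 67 = 1).
n = 67 = (1000011)_2 (7 bits, wt 3); accumulate f_{67,P'}(Q'+S)/f_{67,P'}(S) along the 6-step ladder.
e_{67}(P',Q') = 70392616972530 + 70048124431387*t + 54202041496458*t^2.
Thus e_{67}(P,Q) = 96360988940740 + 12253193589747*t + 88365699031651*t^2.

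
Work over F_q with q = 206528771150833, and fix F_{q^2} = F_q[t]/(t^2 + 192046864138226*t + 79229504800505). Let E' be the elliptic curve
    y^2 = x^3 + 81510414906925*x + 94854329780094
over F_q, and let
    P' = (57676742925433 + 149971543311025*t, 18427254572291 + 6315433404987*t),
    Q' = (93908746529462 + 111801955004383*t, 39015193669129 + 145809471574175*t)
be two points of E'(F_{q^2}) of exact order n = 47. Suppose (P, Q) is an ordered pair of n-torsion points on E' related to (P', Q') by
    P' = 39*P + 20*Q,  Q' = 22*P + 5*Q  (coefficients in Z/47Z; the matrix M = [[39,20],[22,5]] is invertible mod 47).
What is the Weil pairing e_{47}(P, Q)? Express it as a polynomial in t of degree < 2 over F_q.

e_{47}(aP+bQ,cP+dQ) = e_{47}(P,Q)^(ad-bc); with (a,b,c,d)=(39,20,22,5) this gives the det-47 law.
Inverting 37 mod 47: 14. Thus e_{47}(P,Q) = e(P',Q')^{14}.
n = 47 = (101111)_2 (6 bits, wt 5); accumulate f_{47,P'}(Q'+S)/f_{47,P'}(S) along the 5-step ladder.
So e_{47}(P',Q') = 108149897853089 + 114285493144506*t.
e_{47}(P,Q) = (108149897853089 + 114285493144506*t)^{14} = 192705580826634 + 5227232283871*t.

192705580826634 + 5227232283871*t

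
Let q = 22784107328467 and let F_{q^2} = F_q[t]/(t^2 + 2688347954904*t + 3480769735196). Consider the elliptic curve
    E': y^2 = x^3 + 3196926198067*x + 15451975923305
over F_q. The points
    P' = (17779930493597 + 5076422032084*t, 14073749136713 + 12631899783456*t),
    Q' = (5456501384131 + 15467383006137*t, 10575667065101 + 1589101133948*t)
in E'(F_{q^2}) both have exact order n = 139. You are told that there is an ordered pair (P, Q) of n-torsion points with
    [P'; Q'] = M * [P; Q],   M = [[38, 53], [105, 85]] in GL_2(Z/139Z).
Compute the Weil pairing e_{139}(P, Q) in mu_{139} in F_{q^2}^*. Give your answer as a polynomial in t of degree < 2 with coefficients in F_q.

Alternating bilinearity on E[139] (values in mu_{139} in F_{22784107328467^2}) gives e(P',Q') = e(P,Q)^det(M).
det(M) mod 139 = 28; its inverse in (Z/139)^* is 5 (check: 28*5 mod 139 = 1).
Run Miller on y^2=x^3+3196926198067*x+15451975923305 over F_{22784107328467}: ladder 10001011 (8 bits); e = f_P(D_Q)/f_Q(D_P).
f_P(D_Q)/f_Q(D_P) = 8532445392270 + 2778879565897*t.
Finally e_{139}(P,Q) = 7776660796661 + 20755892419226*t.

7776660796661 + 20755892419226*t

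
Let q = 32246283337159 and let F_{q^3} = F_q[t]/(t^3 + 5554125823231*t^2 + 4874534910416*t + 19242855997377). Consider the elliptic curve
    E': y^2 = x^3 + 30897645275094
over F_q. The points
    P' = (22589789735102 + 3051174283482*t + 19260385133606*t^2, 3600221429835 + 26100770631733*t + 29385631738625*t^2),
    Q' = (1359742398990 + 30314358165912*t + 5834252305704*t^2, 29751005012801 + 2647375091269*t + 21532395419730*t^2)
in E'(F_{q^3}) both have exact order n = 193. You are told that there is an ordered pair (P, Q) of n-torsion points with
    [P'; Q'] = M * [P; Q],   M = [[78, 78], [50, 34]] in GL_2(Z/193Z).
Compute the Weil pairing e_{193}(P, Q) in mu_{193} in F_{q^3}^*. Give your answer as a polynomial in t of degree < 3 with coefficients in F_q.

e_{193}(aP+bQ,cP+dQ) = e_{193}(P,Q)^(ad-bc); with (a,b,c,d)=(78,78,50,34) this gives the det-193 law.
Hence e(P,Q) = e(P',Q')^{15} where 15 = 103^{-1} mod 193.
Build f_{193,P'} and f_{193,Q'} via the 8-bit ladder of 193=11000001_2; evaluate at shifted divisors; quotient in F_{32246283337159^3}.
Miller gives e_{193}(P',Q') = 20269686347790 + 29642778410477*t + 5125637577232*t^2 in F_{32246283337159^3}.
Finally e_{193}(P,Q) = 31645255418840 + 809656430922*t + 3158990796544*t^2.

31645255418840 + 809656430922*t + 3158990796544*t^2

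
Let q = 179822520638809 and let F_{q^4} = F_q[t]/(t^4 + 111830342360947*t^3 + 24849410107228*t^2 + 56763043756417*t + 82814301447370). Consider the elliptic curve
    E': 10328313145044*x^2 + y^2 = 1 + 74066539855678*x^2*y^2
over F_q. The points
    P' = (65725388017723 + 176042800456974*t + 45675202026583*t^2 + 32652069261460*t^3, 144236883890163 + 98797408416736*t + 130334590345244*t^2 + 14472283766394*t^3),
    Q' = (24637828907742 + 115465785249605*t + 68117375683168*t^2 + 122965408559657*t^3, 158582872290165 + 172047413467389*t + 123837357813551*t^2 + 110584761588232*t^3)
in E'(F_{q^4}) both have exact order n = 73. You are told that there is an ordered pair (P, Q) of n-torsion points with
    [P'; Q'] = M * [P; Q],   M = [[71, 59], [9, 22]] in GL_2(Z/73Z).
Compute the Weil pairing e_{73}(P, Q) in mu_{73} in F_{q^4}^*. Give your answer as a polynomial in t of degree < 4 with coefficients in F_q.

93362561049178 + 35142011072053*t + 9994260073578*t^2 + 82483080529535*t^3

Alternating bilinearity on E[73] (values in mu_{73} in F_{179822520638809^4}) gives e(P',Q') = e(P,Q)^det(M).
det M = 71*22 - 59*9 = 1031 = 9 (mod 73); 9^{-1} = 65 (mod 73).
Map (x,y)_Ed via u=(1+y)/(1-y), v=(1+y)/((1-y)x) to Montgomery A=107592582077160,B=48903368090156; then to (a',b')=(23842364344035,0).
7-bit Miller (1001001) on E'/F_{179822520638809} with a'=23842364344035, b'=0: accumulate tangent/chord ratios at Q'+S and P'+S'.
e_{73}(P',Q') = 135837085296188 + 78009703602555*t + 38817899605165*t^2 + 75585232688233*t^3.
e_{73}(P,Q) = (135837085296188 + 78009703602555*t + 38817899605165*t^2 + 75585232688233*t^3)^{65} = 93362561049178 + 35142011072053*t + 9994260073578*t^2 + 82483080529535*t^3.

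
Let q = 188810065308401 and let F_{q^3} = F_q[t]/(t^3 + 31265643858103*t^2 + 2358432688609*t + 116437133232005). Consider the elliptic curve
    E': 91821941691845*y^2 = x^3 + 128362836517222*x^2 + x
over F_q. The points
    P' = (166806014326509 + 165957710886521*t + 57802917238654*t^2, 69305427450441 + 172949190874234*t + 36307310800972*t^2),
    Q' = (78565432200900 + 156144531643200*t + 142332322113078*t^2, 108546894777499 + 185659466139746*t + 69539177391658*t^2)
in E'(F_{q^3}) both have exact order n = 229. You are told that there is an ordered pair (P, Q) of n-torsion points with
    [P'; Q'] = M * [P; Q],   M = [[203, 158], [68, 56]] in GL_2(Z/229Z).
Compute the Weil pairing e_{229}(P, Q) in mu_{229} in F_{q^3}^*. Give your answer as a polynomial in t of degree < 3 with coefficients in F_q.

The 229-Weil pairing on E[229] over F_{188810065308401} is alternating-bilinear: e_{229}(P',Q') = e_{229}(P,Q)^det(M).
So e_{229}(P,Q) = e_{229}(P',Q')^{189}, since 166*189 = 1 mod 229.
Undo Montgomery via alpha=35130727235841, beta=73701172773449: (a',b')=(172153206422333,0) over F_{188810065308401}.
Build f_{229,P'} and f_{229,Q'} via the 8-bit ladder of 229=11100101_2; evaluate at shifted divisors; quotient in F_{188810065308401^3}.
So e_{229}(P',Q') = 54075792356288 + 12764129621603*t + 104117007416140*t^2.
e_{229}(P,Q) = (54075792356288 + 12764129621603*t + 104117007416140*t^2)^{189} = 106804389461381 + 48946278966462*t + 42094071245648*t^2.

106804389461381 + 48946278966462*t + 42094071245648*t^2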